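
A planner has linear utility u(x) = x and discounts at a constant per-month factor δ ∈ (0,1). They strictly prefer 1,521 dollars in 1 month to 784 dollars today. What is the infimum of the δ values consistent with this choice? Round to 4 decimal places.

δ > 0.5155

Under u(x) = x this choice says 784 < δ·1521.
Dividing through by 1521 gives δ > 0.51545.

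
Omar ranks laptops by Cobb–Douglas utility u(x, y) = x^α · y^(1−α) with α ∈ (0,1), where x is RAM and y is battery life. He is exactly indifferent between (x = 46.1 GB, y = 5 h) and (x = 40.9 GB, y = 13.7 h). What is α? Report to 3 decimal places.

Indifference: 46.1^α · 5^(1−α) = 40.9^α · 13.7^(1−α).
(46.1/40.9)^α = (13.7/5)^(1−α); take logs: α·ln(46.1/40.9) = (1−α)·ln(13.7/5), i.e. α·0.119683 = (1−α)·1.007958.
Thus α·(1.127641) = 1.007958, so α = 1.007958/1.127641 ≈ 0.894.

α ≈ 0.894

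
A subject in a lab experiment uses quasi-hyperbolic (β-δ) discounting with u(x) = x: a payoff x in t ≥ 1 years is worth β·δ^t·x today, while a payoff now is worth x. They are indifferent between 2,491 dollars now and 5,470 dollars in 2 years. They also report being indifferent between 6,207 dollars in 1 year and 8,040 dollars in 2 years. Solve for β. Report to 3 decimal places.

β ≈ 0.764

From the later pair, β·δ^1·6207 = β·δ^2·8040; dividing through, δ = 6207/8040 = 0.77201.
Now use the now-vs-future pair: 2491 = β·δ^2·5470 gives β = 2491/(0.59601·5470) ≈ 0.764.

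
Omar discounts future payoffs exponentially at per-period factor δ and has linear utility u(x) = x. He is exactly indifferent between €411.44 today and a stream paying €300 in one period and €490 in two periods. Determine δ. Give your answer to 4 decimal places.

δ ≈ 0.6600

The stream is worth 300δ + 490δ² today, so 300δ + 490δ² = 411.44.
So 490δ² + 300δ − 411.44 = 0.
By the quadratic formula (taking the positive root), δ = (−300 + √896422.40) / 980 ≈ 0.6600.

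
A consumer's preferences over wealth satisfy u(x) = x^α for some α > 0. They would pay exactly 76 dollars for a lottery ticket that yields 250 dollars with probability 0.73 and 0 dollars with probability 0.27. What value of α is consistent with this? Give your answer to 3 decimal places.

α ≈ 0.264

Since u(0) = 0, the lottery's EU is 0.73·250^α.
Setting u(76) equal to that: 76^α = 0.73·250^α ⇒ (76/250)^α = 0.73.
Taking logs: α·ln(76/250) = ln(0.73), so α = -0.314711 / -1.190728 ≈ 0.264.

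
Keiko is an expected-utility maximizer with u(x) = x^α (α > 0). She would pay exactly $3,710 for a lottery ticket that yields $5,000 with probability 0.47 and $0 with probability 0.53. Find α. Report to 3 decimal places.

Since u(0) = 0, the lottery's EU is 0.47·5000^α.
Equating: 3710^α = 0.47·5000^α, i.e. 0.7420^α = 0.47.
Taking logs: α·ln(3710/5000) = ln(0.47), so α = -0.755023 / -0.298406 ≈ 2.530.

α ≈ 2.530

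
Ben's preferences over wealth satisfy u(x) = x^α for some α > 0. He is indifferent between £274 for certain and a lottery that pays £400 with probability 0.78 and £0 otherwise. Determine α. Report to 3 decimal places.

EU(lottery) = 0.78·400^α + 0.22·0 = 0.78·400^α.
Setting u(274) equal to that: 274^α = 0.78·400^α ⇒ (274/400)^α = 0.78.
Taking logs: α·ln(274/400) = ln(0.78), so α = -0.248461 / -0.378336 ≈ 0.657.

α ≈ 0.657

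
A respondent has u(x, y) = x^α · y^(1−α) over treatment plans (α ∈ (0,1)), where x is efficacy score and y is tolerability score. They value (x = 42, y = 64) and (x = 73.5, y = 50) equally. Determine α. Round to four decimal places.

Indifference: 42^α · 64^(1−α) = 73.5^α · 50^(1−α).
Taking logs: α·ln 42 + (1−α)·ln 64 = α·ln 73.5 + (1−α)·ln 50, i.e. α·-0.5596158 = (1−α)·-0.2468601.
So α/(1−α) = (-0.2468601)/(-0.5596158) = 0.4411242, and α = 0.4411242/1.4411242 ≈ 0.3061.

α ≈ 0.3061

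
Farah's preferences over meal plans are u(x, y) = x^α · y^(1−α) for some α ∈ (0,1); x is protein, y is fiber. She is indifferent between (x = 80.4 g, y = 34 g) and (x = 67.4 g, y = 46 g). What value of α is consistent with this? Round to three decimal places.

Set the two utilities equal: 80.4^α·34^(1−α) = 67.4^α·46^(1−α).
Rearrange to (80.4/67.4)^α = (46/34)^(1−α) and take logs: α·0.176369 = (1−α)·0.302281.
So α/(1−α) = (0.302281)/(0.176369) = 1.713912, and α = 1.713912/2.713912 ≈ 0.632.

α ≈ 0.632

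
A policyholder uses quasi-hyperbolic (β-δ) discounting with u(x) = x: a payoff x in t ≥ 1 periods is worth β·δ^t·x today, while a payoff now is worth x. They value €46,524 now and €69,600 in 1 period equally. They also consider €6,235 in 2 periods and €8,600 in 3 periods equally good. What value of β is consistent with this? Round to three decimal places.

β ≈ 0.922

Both payoffs in the second observation are in the future, so β drops out: δ^2·6235 = δ^3·8600 ⇒ δ = 6235/8600 = 0.72500.
Now use the now-vs-future pair: 46524 = β·δ·69600 gives β = 46524/(0.72500·69600) ≈ 0.922.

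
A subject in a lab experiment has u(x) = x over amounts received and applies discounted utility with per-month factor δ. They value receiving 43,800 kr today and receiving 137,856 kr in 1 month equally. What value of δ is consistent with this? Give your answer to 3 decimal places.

δ ≈ 0.318

Equating discounted utilities: u(43800) = δ·u(137856) ⇒ δ = u(43800)/u(137856).
With u(x) = x: δ = 43800/137856 = 0.31772.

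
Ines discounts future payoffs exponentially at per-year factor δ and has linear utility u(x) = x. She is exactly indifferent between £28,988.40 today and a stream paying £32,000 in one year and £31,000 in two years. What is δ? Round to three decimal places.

The stream is worth 32000δ + 31000δ² today, so 32000δ + 31000δ² = 28988.40.
That is, 31000δ² + 32000δ − 28988.40 = 0, a quadratic in δ.
The positive root is δ = [−32000 + √(32000² + 4·31000·28988.40)] / (2·31000) = (−32000 + 67960.000)/62000 ≈ 0.580.

δ ≈ 0.580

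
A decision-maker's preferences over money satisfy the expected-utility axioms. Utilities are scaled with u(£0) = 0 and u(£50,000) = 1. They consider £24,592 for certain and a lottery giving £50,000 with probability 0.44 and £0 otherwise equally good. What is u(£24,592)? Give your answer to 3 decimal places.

u(£24,592) equals the lottery's expected utility: 0.44·1 + 0.56·0 = 0.44.

0.440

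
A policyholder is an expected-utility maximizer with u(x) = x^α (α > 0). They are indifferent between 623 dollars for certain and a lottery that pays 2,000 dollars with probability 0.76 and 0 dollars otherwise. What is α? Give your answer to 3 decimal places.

Since u(0) = 0, the lottery's EU is 0.76·2000^α.
Setting u(623) equal to that: 623^α = 0.76·2000^α ⇒ (623/2000)^α = 0.76.
α = ln(0.76) / ln(623/2000) = -0.274437/-1.166356 ≈ 0.235.

α ≈ 0.235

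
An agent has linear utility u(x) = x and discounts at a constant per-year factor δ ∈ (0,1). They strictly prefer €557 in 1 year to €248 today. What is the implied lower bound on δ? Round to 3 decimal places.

δ > 0.445

Comparing present values: 248 < δ·557.
So δ > 248/557 = 0.44524.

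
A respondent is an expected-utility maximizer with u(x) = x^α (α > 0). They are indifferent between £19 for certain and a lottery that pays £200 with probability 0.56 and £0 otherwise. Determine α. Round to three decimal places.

EU(lottery) = 0.56·200^α + 0.44·0 = 0.56·200^α.
Indifference: 19^α = 0.56·200^α, so (19/200)^α = 0.56.
Taking logs: α·ln(19/200) = ln(0.56), so α = -0.579818 / -2.353878 ≈ 0.246.

α ≈ 0.246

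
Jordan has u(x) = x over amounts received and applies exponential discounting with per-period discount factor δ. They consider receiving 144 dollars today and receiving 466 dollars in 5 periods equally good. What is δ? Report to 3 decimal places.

δ ≈ 0.791

The payoff in 5 periods is discounted by δ^5, so u(144) = δ^5·u(466) and δ^5 = u(144)/u(466).
With u(x) = x: δ^5 = 144/466 = 0.30901.
Taking the 5th root: δ = 0.30901^(1/5) ≈ 0.791.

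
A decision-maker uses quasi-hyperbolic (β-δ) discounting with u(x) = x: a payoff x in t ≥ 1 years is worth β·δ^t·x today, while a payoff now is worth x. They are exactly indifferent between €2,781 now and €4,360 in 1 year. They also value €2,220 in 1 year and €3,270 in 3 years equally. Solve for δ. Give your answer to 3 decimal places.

The second indifference involves only future payoffs, so β cancels: β·δ^1·2220 = β·δ^3·3270, giving δ^2 = 2220/3270 = 0.67890, so δ = 0.82395.

δ ≈ 0.824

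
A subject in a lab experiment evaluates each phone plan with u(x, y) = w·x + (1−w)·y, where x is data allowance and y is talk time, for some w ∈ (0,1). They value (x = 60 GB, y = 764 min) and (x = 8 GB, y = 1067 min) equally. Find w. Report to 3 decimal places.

u(60,764) = u(8,1067) means w·60 + (1−w)·764 = w·8 + (1−w)·1067.
Rearranging, 52·w − 303·(1−w) = 0.
So w/(1−w) = 303/52 = 5.8269, giving w = 303/(52+303) = 0.854.

w = 0.854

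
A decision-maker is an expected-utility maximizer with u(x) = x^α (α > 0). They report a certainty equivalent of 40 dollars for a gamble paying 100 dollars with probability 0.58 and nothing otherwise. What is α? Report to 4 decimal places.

The lottery's expected utility is 0.58·u(100) + 0.42·u(0) = 0.58·100^α (since u(0) = 0 for α > 0).
Indifference: 40^α = 0.58·100^α, so (40/100)^α = 0.58.
α = ln(0.58) / ln(40/100) = -0.5447272/-0.9162907 ≈ 0.5945.

α ≈ 0.5945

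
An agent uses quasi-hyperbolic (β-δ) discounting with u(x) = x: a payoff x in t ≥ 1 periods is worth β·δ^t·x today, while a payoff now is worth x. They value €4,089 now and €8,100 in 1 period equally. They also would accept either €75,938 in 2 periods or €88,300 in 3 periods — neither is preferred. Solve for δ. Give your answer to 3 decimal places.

δ ≈ 0.860

The second indifference involves only future payoffs, so β cancels: β·δ^2·75938 = β·δ^3·88300, giving δ = 75938/88300 = 0.86000.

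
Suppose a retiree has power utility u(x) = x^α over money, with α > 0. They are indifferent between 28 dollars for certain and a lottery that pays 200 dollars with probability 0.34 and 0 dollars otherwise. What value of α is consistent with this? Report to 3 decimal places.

α ≈ 0.549

EU(lottery) = 0.34·200^α + 0.66·0 = 0.34·200^α.
Indifference: 28^α = 0.34·200^α, so (28/200)^α = 0.34.
Take logs: α = ln 0.34 / ln(28/200) ≈ 0.54870.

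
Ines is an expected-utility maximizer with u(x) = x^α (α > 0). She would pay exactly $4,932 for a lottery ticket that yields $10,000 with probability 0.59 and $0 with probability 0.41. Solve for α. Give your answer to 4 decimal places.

EU(lottery) = 0.59·10000^α + 0.41·0 = 0.59·10000^α.
Setting u(4932) equal to that: 4932^α = 0.59·10000^α ⇒ (4932/10000)^α = 0.59.
Taking logs: α·ln(4932/10000) = ln(0.59), so α = -0.5276327 / -0.7068405 ≈ 0.7465.

α ≈ 0.7465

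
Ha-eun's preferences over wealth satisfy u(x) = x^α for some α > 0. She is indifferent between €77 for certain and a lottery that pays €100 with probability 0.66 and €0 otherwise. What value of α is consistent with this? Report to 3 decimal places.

EU(lottery) = 0.66·100^α + 0.34·0 = 0.66·100^α.
Indifference: 77^α = 0.66·100^α, so (77/100)^α = 0.66.
α = ln(0.66) / ln(77/100) = -0.415515/-0.261365 ≈ 1.590.

α ≈ 1.590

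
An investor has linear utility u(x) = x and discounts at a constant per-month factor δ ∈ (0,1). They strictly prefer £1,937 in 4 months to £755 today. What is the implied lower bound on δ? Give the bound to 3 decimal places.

The preference means 755 < δ^4·1937.
Dividing by 1937: δ^4 > 0.38978. Both sides are positive, so the 4th root keeps the direction.
δ > (755/1937)^(1/4) ≈ 0.790.

δ > 0.790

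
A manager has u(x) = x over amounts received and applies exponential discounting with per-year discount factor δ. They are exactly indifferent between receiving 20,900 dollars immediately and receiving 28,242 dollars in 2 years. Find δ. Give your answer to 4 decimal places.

Equating discounted utilities: u(20900) = δ^2·u(28242) ⇒ δ^2 = u(20900)/u(28242).
With u(x) = x: δ^2 = 20900/28242 = 0.74003.
Hence δ = (0.74003)^(1/2) = 0.860251.

δ ≈ 0.8603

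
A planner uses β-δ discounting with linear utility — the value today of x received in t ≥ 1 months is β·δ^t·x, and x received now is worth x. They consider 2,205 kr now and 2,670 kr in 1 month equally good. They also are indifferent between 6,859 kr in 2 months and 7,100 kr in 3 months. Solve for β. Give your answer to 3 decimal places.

Both payoffs in the second observation are in the future, so β drops out: δ^2·6859 = δ^3·7100 ⇒ δ = 6859/7100 = 0.96606.
The first indifference: 2205 = β·δ·2670, so β = 2205/(δ·2670) = 2205/(0.96606·2670) ≈ 0.855.

β ≈ 0.855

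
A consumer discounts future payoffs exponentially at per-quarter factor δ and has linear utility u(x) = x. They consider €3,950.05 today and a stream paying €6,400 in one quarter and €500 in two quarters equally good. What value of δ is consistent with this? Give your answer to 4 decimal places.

Present value of the stream is 6400·δ + 500·δ². Indifference gives 6400δ + 500δ² = 3950.05.
So 500δ² + 6400δ − 3950.05 = 0.
The positive root is δ = [−6400 + √(6400² + 4·500·3950.05)] / (2·500) = (−6400 + 6990.000)/1000 ≈ 0.5900.

δ ≈ 0.5900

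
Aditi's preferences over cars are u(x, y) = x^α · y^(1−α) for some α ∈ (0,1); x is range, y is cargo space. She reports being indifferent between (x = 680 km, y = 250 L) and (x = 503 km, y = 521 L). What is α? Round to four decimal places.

α ≈ 0.7089

Indifference: 680^α · 250^(1−α) = 503^α · 521^(1−α).
Rearrange to (680/503)^α = (521/250)^(1−α) and take logs: α·0.3015026 = (1−α)·0.7342891.
So α/(1−α) = (0.7342891)/(0.3015026) = 2.4354321, and α = 2.4354321/3.4354321 ≈ 0.7089.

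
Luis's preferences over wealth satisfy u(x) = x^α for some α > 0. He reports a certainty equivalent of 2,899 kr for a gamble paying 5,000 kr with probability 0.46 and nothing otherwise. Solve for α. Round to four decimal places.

α ≈ 1.4246

The lottery's expected utility is 0.46·u(5000) + 0.54·u(0) = 0.46·5000^α (since u(0) = 0 for α > 0).
Equating: 2899^α = 0.46·5000^α, i.e. 0.5798^α = 0.46.
Taking logs: α·ln(2899/5000) = ln(0.46), so α = -0.7765288 / -0.5450721 ≈ 1.4246.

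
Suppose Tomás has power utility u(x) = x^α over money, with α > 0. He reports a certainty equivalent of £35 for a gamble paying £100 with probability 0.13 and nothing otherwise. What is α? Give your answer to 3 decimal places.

α ≈ 1.943

The lottery's expected utility is 0.13·u(100) + 0.87·u(0) = 0.13·100^α (since u(0) = 0 for α > 0).
Setting u(35) equal to that: 35^α = 0.13·100^α ⇒ (35/100)^α = 0.13.
Take logs: α = ln 0.13 / ln(35/100) ≈ 1.94340.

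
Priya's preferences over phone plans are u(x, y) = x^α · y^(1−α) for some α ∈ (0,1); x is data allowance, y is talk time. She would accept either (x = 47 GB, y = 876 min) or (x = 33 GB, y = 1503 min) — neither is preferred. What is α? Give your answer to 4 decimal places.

Set the two utilities equal: 47^α·876^(1−α) = 33^α·1503^(1−α).
Rearrange to (47/33)^α = (1503/876)^(1−α) and take logs: α·0.3536400 = (1−α)·0.5398523.
Thus α·(0.8934923) = 0.5398523, so α = 0.5398523/0.8934923 ≈ 0.6042.

α ≈ 0.6042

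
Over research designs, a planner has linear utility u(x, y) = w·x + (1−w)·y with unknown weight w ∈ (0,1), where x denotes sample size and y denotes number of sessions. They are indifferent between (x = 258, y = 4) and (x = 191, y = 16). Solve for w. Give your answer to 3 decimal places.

Indifference: w·258 + (1−w)·4 = w·191 + (1−w)·16.
w·(258−191) = (1−w)·(16−4), i.e. w·67 = (1−w)·12.
So w/(1−w) = 12/67 = 0.1791, giving w = 12/(67+12) = 0.152.

w = 0.152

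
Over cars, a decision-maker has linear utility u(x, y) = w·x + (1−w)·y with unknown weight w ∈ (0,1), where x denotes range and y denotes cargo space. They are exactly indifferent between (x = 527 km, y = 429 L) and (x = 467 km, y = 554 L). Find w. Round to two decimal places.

w = 0.68

Indifference: w·527 + (1−w)·429 = w·467 + (1−w)·554.
w·(527−467) = (1−w)·(554−429), i.e. w·60 = (1−w)·125.
Hence w = 125/(60+125) = 125/185 = 0.68.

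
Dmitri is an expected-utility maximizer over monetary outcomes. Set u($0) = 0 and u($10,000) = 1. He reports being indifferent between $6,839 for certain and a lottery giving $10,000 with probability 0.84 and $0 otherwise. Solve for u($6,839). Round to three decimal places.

The indifference gives u($6,839) = 0.84·u($10,000) + 0.16·u($0) = 0.84·1 + 0.16·0 = 0.84.

0.840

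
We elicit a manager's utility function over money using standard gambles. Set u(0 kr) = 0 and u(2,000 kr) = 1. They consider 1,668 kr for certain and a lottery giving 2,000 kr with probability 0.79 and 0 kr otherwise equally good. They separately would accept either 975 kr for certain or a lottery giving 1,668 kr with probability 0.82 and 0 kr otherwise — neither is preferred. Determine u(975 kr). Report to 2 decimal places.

0.65

From the first indifference, u(1,668 kr) = 0.79·u(2,000 kr) + 0.21·u(0 kr) = 0.79·1 + 0.21·0 = 0.79.
Then u(975 kr) = 0.82·u(1,668 kr) + 0.18·u(0 kr) = 0.82·0.79 + 0.18·0.00 = 0.6478.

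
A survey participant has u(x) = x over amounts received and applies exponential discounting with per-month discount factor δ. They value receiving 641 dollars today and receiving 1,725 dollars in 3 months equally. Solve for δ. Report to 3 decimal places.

δ ≈ 0.719

Indifference means u(641) = δ^3 · u(1725), so δ^3 = u(641)/u(1725).
With u(x) = x: δ^3 = 641/1725 = 0.37159.
So δ = 0.37159^(1/3) ≈ 0.719.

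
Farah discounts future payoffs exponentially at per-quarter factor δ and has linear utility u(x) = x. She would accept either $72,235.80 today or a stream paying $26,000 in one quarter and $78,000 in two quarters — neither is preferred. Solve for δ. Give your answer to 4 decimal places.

The stream is worth 26000δ + 78000δ² today, so 26000δ + 78000δ² = 72235.80.
That is, 78000δ² + 26000δ − 72235.80 = 0, a quadratic in δ.
By the quadratic formula (taking the positive root), δ = (−26000 + √23213569600.00) / 156000 ≈ 0.8100.

δ ≈ 0.8100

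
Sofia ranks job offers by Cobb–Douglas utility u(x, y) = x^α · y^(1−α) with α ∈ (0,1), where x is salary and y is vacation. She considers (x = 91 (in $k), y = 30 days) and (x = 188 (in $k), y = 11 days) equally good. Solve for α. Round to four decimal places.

The Cobb–Douglas utilities coincide, so 91^α·30^(1−α) = 188^α·11^(1−α).
Taking logs: α·ln 91 + (1−α)·ln 30 = α·ln 188 + (1−α)·ln 11, i.e. α·-0.7255825 = (1−α)·-1.0033021.
Thus α·(-1.7288846) = -1.0033021, so α = -1.0033021/-1.7288846 ≈ 0.5803.

α ≈ 0.5803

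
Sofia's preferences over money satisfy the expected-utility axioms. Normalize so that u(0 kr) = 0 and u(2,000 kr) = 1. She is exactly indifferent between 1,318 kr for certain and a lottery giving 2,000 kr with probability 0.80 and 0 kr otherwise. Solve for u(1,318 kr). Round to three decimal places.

u(1,318 kr) equals the lottery's expected utility: 0.80·1 + 0.20·0 = 0.80.

0.800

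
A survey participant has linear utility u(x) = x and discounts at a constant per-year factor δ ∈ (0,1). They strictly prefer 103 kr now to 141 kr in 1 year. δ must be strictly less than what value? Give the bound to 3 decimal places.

Comparing present values: 103 > δ·141.
So δ < 103/141 = 0.73050.

δ < 0.730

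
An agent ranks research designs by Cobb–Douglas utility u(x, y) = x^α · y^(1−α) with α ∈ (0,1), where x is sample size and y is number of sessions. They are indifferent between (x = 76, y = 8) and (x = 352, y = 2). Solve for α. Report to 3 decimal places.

α ≈ 0.475

The Cobb–Douglas utilities coincide, so 76^α·8^(1−α) = 352^α·2^(1−α).
Taking logs: α·ln 76 + (1−α)·ln 8 = α·ln 352 + (1−α)·ln 2, i.e. α·-1.532898 = (1−α)·-1.386294.
With A = -1.532898 and B = -1.386294: α·A = (1−α)·B, so α = B/(A+B) = -1.386294/-2.919192 ≈ 0.475.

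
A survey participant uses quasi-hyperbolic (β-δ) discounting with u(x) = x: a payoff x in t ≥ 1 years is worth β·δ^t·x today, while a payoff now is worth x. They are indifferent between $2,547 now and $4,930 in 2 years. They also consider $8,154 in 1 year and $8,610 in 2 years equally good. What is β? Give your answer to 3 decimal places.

β ≈ 0.576

From the later pair, β·δ^1·8154 = β·δ^2·8610; dividing through, δ = 8154/8610 = 0.94704.
The first indifference: 2547 = β·δ^2·4930, so β = 2547/(δ^2·4930) = 2547/(0.89688·4930) ≈ 0.576.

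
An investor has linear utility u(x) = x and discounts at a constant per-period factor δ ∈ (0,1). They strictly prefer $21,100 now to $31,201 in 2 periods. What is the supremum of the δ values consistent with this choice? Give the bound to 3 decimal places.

Comparing present values: 21100 > δ^2·31201.
So δ^2 < 21100/31201 = 0.67626; taking the square root of both positive sides preserves the inequality.
δ < (21100/31201)^(1/2) ≈ 0.822.

δ < 0.822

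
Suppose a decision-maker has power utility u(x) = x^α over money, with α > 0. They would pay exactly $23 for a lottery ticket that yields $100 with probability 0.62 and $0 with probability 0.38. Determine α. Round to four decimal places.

α ≈ 0.3253

The lottery's expected utility is 0.62·u(100) + 0.38·u(0) = 0.62·100^α (since u(0) = 0 for α > 0).
Setting u(23) equal to that: 23^α = 0.62·100^α ⇒ (23/100)^α = 0.62.
Take logs: α = ln 0.62 / ln(23/100) ≈ 0.325266.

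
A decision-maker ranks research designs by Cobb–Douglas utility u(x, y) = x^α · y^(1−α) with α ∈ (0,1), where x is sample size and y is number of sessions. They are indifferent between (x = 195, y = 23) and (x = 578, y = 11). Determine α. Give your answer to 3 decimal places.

α ≈ 0.404

Set the two utilities equal: 195^α·23^(1−α) = 578^α·11^(1−α).
(195/578)^α = (11/23)^(1−α); take logs: α·ln(195/578) = (1−α)·ln(11/23), i.e. α·-1.086574 = (1−α)·-0.737599.
Thus α·(-1.824173) = -0.737599, so α = -0.737599/-1.824173 ≈ 0.404.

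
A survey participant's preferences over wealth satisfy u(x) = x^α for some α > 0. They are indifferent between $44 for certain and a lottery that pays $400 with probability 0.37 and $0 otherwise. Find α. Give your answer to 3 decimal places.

Since u(0) = 0, the lottery's EU is 0.37·400^α.
Indifference: 44^α = 0.37·400^α, so (44/400)^α = 0.37.
α = ln(0.37) / ln(44/400) = -0.994252/-2.207275 ≈ 0.450.

α ≈ 0.450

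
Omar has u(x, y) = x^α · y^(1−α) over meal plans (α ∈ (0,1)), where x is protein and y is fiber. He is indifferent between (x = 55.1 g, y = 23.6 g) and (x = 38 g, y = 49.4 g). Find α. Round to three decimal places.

α ≈ 0.665

The Cobb–Douglas utilities coincide, so 55.1^α·23.6^(1−α) = 38^α·49.4^(1−α).
Taking logs: α·ln 55.1 + (1−α)·ln 23.6 = α·ln 38 + (1−α)·ln 49.4, i.e. α·0.371564 = (1−α)·0.738704.
So α/(1−α) = (0.738704)/(0.371564) = 1.988094, and α = 1.988094/2.988094 ≈ 0.665.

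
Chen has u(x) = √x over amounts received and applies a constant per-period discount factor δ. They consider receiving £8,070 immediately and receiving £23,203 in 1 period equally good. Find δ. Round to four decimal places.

δ ≈ 0.5897

Indifference means u(8070) = δ · u(23203), so δ = u(8070)/u(23203).
With u(x) = √x: δ = √8070/√23203 = √(8070/23203) = 0.58975.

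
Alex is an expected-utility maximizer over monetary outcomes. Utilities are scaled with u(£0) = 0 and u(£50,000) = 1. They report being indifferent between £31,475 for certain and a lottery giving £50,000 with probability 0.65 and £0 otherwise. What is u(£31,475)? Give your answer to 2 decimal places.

0.65

u(£31,475) equals the lottery's expected utility: 0.65·1 + 0.35·0 = 0.65.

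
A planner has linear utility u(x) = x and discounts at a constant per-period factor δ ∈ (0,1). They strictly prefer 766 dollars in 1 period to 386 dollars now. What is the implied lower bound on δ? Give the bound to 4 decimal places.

δ > 0.5039

Under u(x) = x this choice says 386 < δ·766.
So δ > 386/766 = 0.50392.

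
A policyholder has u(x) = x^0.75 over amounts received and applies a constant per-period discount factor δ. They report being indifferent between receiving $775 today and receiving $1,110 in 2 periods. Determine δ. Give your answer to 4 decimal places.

δ ≈ 0.8740

The payoff in 2 periods is discounted by δ^2, so u(775) = δ^2·u(1110) and δ^2 = u(775)/u(1110).
With u(x) = x^0.75: δ^2 = 775^0.75/1110^0.75 = (775/1110)^0.75 = 0.76381.
Taking the square root: δ = 0.76381^(1/2) ≈ 0.8740.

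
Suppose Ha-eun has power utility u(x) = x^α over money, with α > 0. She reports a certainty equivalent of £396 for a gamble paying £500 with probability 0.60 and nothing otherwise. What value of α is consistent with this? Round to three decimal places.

Since u(0) = 0, the lottery's EU is 0.60·500^α.
Setting u(396) equal to that: 396^α = 0.60·500^α ⇒ (396/500)^α = 0.60.
Take logs: α = ln 0.60 / ln(396/500) ≈ 2.19056.

α ≈ 2.191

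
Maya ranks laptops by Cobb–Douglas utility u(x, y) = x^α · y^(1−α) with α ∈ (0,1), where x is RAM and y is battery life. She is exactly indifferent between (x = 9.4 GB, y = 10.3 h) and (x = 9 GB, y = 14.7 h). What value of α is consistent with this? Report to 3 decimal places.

α ≈ 0.891

Indifference: 9.4^α · 10.3^(1−α) = 9^α · 14.7^(1−α).
Rearrange to (9.4/9)^α = (14.7/10.3)^(1−α) and take logs: α·0.043485 = (1−α)·0.355704.
Thus α·(0.399189) = 0.355704, so α = 0.355704/0.399189 ≈ 0.891.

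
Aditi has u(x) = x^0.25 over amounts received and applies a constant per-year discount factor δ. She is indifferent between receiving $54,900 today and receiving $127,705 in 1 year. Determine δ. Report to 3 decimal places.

Indifference means u(54900) = δ · u(127705), so δ = u(54900)/u(127705).
With u(x) = x^0.25: δ = 54900^0.25/127705^0.25 = (54900/127705)^0.25 = 0.80973.

δ ≈ 0.810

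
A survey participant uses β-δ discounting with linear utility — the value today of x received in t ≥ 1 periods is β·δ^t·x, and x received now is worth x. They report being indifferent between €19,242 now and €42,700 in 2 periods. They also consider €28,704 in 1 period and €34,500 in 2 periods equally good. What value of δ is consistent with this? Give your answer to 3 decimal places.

From the later pair, β·δ^1·28704 = β·δ^2·34500; dividing through, δ = 28704/34500 = 0.83200.

δ ≈ 0.832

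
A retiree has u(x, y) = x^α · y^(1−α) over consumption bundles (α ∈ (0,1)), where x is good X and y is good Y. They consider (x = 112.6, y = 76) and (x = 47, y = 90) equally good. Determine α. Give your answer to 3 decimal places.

α ≈ 0.162

Set the two utilities equal: 112.6^α·76^(1−α) = 47^α·90^(1−α).
Taking logs: α·ln 112.6 + (1−α)·ln 76 = α·ln 47 + (1−α)·ln 90, i.e. α·0.873694 = (1−α)·0.169076.
With A = 0.873694 and B = 0.169076: α·A = (1−α)·B, so α = B/(A+B) = 0.169076/1.042770 ≈ 0.162.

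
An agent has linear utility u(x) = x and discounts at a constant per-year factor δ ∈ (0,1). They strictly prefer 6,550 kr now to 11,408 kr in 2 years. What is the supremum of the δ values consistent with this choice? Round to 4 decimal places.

δ < 0.7577

The preference means 6550 > δ^2·11408.
So δ^2 < 6550/11408 = 0.57416; taking the square root of both positive sides preserves the inequality.
δ < 0.57416^(1/2) = 0.7577.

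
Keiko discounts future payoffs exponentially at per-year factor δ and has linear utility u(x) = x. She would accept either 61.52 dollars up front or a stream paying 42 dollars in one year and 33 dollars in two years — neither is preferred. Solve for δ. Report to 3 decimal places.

δ ≈ 0.870

Equating present values: 61.52 = 42δ + 33δ².
So 33δ² + 42δ − 61.52 = 0.
The positive root is δ = [−42 + √(42² + 4·33·61.52)] / (2·33) = (−42 + 99.422)/66 ≈ 0.870.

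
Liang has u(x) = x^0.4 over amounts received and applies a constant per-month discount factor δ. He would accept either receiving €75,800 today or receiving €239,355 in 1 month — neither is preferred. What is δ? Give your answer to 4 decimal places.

Equating discounted utilities: u(75800) = δ·u(239355) ⇒ δ = u(75800)/u(239355).
With u(x) = x^0.4: δ = 75800^0.4/239355^0.4 = (75800/239355)^0.4 = 0.63132.

δ ≈ 0.6313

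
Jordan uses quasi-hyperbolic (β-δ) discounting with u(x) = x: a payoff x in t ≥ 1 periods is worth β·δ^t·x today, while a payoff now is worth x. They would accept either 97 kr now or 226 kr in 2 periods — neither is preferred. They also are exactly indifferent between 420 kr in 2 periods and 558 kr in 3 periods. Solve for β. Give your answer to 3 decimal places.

Both payoffs in the second observation are in the future, so β drops out: δ^2·420 = δ^3·558 ⇒ δ = 420/558 = 0.75269.
Now use the now-vs-future pair: 97 = β·δ^2·226 gives β = 97/(0.56654·226) ≈ 0.758.

β ≈ 0.758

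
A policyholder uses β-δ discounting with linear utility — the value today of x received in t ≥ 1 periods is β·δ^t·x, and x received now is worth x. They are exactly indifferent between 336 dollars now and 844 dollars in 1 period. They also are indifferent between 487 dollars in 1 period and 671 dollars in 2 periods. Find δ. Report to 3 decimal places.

From the later pair, β·δ^1·487 = β·δ^2·671; dividing through, δ = 487/671 = 0.72578.

δ ≈ 0.726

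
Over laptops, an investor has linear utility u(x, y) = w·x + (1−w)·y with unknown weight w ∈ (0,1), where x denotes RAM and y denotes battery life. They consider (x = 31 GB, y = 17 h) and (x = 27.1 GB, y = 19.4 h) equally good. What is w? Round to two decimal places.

w = 0.38

u(31,17) = u(27.1,19.4) means w·31 + (1−w)·17 = w·27.1 + (1−w)·19.4.
w·(31−27.1) = (1−w)·(19.4−17), i.e. w·3.9 = (1−w)·2.4.
Hence w = 2.4/(3.9+2.4) = 2.4/6.3 = 0.38.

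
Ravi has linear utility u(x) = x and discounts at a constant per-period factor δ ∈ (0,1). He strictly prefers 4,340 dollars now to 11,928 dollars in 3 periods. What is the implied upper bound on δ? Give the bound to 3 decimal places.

Comparing present values: 4340 > δ^3·11928.
Hence δ^3 < 4340/11928 = 0.36385, and x ↦ x^(1/3) is increasing on (0,∞).
δ < 0.36385^(1/3) = 0.714.

δ < 0.714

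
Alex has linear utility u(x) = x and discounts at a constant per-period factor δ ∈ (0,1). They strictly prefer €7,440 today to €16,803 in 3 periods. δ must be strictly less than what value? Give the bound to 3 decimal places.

δ < 0.762

Comparing present values: 7440 > δ^3·16803.
Hence δ^3 < 7440/16803 = 0.44278, and x ↦ x^(1/3) is increasing on (0,∞).
δ < 0.44278^(1/3) = 0.762.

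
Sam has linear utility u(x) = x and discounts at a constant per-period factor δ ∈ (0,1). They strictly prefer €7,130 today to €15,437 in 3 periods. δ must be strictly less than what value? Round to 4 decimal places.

The preference means 7130 > δ^3·15437.
So δ^3 < 7130/15437 = 0.46188; taking the cube root of both positive sides preserves the inequality.
δ < 0.46188^(1/3) = 0.7730.

δ < 0.7730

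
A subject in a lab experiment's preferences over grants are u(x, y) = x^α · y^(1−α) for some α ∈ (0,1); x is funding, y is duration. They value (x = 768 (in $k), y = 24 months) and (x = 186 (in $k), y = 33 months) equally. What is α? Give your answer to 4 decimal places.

α ≈ 0.1834

Indifference: 768^α · 24^(1−α) = 186^α · 33^(1−α).
Rearrange to (768/186)^α = (33/24)^(1−α) and take logs: α·1.4180431 = (1−α)·0.3184537.
Thus α·(1.7364968) = 0.3184537, so α = 0.3184537/1.7364968 ≈ 0.1834.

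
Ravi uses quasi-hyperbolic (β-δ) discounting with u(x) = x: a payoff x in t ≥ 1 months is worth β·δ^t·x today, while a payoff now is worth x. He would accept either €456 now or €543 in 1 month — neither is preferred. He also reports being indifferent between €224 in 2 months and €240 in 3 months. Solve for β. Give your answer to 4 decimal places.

β ≈ 0.8998

The second indifference involves only future payoffs, so β cancels: β·δ^2·224 = β·δ^3·240, giving δ = 224/240 = 0.93333.
The first indifference: 456 = β·δ·543, so β = 456/(δ·543) = 456/(0.93333·543) ≈ 0.8998.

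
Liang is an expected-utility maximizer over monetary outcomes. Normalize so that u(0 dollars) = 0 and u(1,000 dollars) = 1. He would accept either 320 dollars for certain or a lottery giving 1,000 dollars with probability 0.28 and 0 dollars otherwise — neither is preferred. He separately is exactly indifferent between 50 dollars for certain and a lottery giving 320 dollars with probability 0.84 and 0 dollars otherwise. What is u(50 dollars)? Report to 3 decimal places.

0.235

From the first indifference, u(320 dollars) = 0.28·u(1,000 dollars) + 0.72·u(0 dollars) = 0.28·1 + 0.72·0 = 0.28.
The second indifference gives u(50 dollars) = 0.84·u(320 dollars) + 0.16·u(0 dollars) = 0.84·0.28 + 0.16·0.00 = 0.2352.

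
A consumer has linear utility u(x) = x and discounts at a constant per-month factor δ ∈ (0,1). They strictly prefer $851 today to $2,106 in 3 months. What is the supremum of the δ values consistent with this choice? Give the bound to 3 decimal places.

δ < 0.739

Comparing present values: 851 > δ^3·2106.
Dividing by 2106: δ^3 < 0.40408. Both sides are positive, so the cube root keeps the direction.
δ < 0.40408^(1/3) = 0.739.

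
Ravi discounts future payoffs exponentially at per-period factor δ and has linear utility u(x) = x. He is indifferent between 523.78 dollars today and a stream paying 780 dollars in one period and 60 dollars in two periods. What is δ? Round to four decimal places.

δ ≈ 0.6400

Equating present values: 523.78 = 780δ + 60δ².
That is, 60δ² + 780δ − 523.78 = 0, a quadratic in δ.
By the quadratic formula (taking the positive root), δ = (−780 + √734107.20) / 120 ≈ 0.6400.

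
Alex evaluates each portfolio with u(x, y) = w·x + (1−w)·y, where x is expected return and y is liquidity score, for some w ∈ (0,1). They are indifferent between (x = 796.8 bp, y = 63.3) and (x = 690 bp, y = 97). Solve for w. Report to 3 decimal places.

Indifference: w·796.8 + (1−w)·63.3 = w·690 + (1−w)·97.
Collecting terms: w·106.8 = (1−w)·33.7.
Hence w = 33.7/(106.8+33.7) = 33.7/140.5 = 0.240.

w = 0.240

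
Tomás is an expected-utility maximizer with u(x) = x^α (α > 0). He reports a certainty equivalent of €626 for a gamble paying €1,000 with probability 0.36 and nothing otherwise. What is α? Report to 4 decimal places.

EU(lottery) = 0.36·1000^α + 0.64·0 = 0.36·1000^α.
Indifference: 626^α = 0.36·1000^α, so (626/1000)^α = 0.36.
Take logs: α = ln 0.36 / ln(626/1000) ≈ 2.181128.

α ≈ 2.1811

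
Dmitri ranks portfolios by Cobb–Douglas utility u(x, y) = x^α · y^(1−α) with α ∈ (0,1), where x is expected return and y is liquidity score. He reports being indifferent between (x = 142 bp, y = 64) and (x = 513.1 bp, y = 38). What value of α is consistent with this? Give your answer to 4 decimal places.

α ≈ 0.2887

Set the two utilities equal: 142^α·64^(1−α) = 513.1^α·38^(1−α).
Rearrange to (142/513.1)^α = (38/64)^(1−α) and take logs: α·-1.2846437 = (1−α)·-0.5212969.
Thus α·(-1.8059406) = -0.5212969, so α = -0.5212969/-1.8059406 ≈ 0.2887.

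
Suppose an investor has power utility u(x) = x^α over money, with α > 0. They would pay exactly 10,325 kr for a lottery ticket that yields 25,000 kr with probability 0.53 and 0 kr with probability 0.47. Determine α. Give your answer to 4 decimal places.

EU(lottery) = 0.53·25000^α + 0.47·0 = 0.53·25000^α.
Indifference: 10325^α = 0.53·25000^α, so (10325/25000)^α = 0.53.
Take logs: α = ln 0.53 / ln(10325/25000) ≈ 0.717938.

α ≈ 0.7179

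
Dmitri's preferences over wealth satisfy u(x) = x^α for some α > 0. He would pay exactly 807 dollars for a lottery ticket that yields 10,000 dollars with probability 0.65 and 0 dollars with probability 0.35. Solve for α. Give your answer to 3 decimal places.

α ≈ 0.171

Since u(0) = 0, the lottery's EU is 0.65·10000^α.
Equating: 807^α = 0.65·10000^α, i.e. 0.0807^α = 0.65.
Take logs: α = ln 0.65 / ln(807/10000) ≈ 0.17115.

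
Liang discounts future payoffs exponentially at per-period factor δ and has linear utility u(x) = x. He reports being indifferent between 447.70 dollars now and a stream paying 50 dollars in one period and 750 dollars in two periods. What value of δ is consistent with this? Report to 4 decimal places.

δ ≈ 0.7400

Present value of the stream is 50·δ + 750·δ². Indifference gives 50δ + 750δ² = 447.70.
That is, 750δ² + 50δ − 447.70 = 0, a quadratic in δ.
δ = (−50 + √(50² + 4·750·447.70)) / (2·750) = (−50 + √1345600.00) / 1500 ≈ 0.7400.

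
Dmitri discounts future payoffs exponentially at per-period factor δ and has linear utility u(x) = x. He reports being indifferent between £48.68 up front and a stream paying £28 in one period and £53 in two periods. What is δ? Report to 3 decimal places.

The stream is worth 28δ + 53δ² today, so 28δ + 53δ² = 48.68.
Rearranged: 53δ² + 28δ − 48.68 = 0.
δ = (−28 + √(28² + 4·53·48.68)) / (2·53) = (−28 + √11104.16) / 106 ≈ 0.730.

δ ≈ 0.730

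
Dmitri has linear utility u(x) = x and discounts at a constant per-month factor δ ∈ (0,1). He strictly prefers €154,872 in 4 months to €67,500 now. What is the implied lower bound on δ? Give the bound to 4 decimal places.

δ > 0.8125

Comparing present values: 67500 < δ^4·154872.
Hence δ^4 > 67500/154872 = 0.43584, and x ↦ x^(1/4) is increasing on (0,∞).
δ > (67500/154872)^(1/4) ≈ 0.8125.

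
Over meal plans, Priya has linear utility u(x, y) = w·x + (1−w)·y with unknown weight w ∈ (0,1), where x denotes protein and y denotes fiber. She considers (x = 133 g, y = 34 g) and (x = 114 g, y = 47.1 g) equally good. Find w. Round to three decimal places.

w = 0.408

Indifference: w·133 + (1−w)·34 = w·114 + (1−w)·47.1.
Collecting terms: w·19 = (1−w)·13.1.
The marginal rate of substitution is 13.1/19, so w = 13.1/(19+13.1) = 0.408.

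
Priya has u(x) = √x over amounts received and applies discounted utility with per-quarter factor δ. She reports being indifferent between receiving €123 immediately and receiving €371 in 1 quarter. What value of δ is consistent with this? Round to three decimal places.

Equating discounted utilities: u(123) = δ·u(371) ⇒ δ = u(123)/u(371).
Since u(x) = √x, δ = √(123/371) = 0.57579.

δ ≈ 0.576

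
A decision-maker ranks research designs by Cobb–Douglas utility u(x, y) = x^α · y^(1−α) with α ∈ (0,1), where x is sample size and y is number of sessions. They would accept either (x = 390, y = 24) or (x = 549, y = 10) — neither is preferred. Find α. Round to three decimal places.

Set the two utilities equal: 390^α·24^(1−α) = 549^α·10^(1−α).
Taking logs: α·ln 390 + (1−α)·ln 24 = α·ln 549 + (1−α)·ln 10, i.e. α·-0.341952 = (1−α)·-0.875469.
So α/(1−α) = (-0.875469)/(-0.341952) = 2.560210, and α = 2.560210/3.560210 ≈ 0.719.

α ≈ 0.719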